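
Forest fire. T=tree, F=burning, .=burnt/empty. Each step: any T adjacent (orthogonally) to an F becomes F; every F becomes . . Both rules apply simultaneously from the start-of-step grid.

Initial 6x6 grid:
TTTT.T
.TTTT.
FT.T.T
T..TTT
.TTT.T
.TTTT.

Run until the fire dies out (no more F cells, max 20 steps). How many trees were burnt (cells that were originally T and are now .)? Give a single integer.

Step 1: +2 fires, +1 burnt (F count now 2)
Step 2: +1 fires, +2 burnt (F count now 1)
Step 3: +2 fires, +1 burnt (F count now 2)
Step 4: +3 fires, +2 burnt (F count now 3)
Step 5: +3 fires, +3 burnt (F count now 3)
Step 6: +1 fires, +3 burnt (F count now 1)
Step 7: +2 fires, +1 burnt (F count now 2)
Step 8: +3 fires, +2 burnt (F count now 3)
Step 9: +5 fires, +3 burnt (F count now 5)
Step 10: +1 fires, +5 burnt (F count now 1)
Step 11: +0 fires, +1 burnt (F count now 0)
Fire out after step 11
Initially T: 24, now '.': 35
Total burnt (originally-T cells now '.'): 23

Answer: 23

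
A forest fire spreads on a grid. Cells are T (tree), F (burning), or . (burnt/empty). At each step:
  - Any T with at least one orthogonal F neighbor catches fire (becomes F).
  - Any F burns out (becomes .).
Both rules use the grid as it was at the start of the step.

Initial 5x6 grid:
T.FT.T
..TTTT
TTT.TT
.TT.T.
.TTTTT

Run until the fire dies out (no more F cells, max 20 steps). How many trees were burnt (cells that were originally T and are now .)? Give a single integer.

Step 1: +2 fires, +1 burnt (F count now 2)
Step 2: +2 fires, +2 burnt (F count now 2)
Step 3: +3 fires, +2 burnt (F count now 3)
Step 4: +5 fires, +3 burnt (F count now 5)
Step 5: +5 fires, +5 burnt (F count now 5)
Step 6: +1 fires, +5 burnt (F count now 1)
Step 7: +1 fires, +1 burnt (F count now 1)
Step 8: +0 fires, +1 burnt (F count now 0)
Fire out after step 8
Initially T: 20, now '.': 29
Total burnt (originally-T cells now '.'): 19

Answer: 19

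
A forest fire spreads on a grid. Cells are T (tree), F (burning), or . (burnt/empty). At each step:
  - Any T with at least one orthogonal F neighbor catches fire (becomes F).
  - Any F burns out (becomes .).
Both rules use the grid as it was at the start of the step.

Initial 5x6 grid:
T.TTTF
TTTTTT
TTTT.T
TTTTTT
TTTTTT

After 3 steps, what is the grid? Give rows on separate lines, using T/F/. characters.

Step 1: 2 trees catch fire, 1 burn out
  T.TTF.
  TTTTTF
  TTTT.T
  TTTTTT
  TTTTTT
Step 2: 3 trees catch fire, 2 burn out
  T.TF..
  TTTTF.
  TTTT.F
  TTTTTT
  TTTTTT
Step 3: 3 trees catch fire, 3 burn out
  T.F...
  TTTF..
  TTTT..
  TTTTTF
  TTTTTT

T.F...
TTTF..
TTTT..
TTTTTF
TTTTTT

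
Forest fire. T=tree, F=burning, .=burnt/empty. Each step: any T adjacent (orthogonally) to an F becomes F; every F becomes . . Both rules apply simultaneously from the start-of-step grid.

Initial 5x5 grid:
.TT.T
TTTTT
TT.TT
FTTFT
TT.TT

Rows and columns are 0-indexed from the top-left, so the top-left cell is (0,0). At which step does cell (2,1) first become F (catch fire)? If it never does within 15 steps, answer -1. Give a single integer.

Step 1: cell (2,1)='T' (+7 fires, +2 burnt)
Step 2: cell (2,1)='F' (+6 fires, +7 burnt)
  -> target ignites at step 2
Step 3: cell (2,1)='.' (+3 fires, +6 burnt)
Step 4: cell (2,1)='.' (+3 fires, +3 burnt)
Step 5: cell (2,1)='.' (+0 fires, +3 burnt)
  fire out at step 5

2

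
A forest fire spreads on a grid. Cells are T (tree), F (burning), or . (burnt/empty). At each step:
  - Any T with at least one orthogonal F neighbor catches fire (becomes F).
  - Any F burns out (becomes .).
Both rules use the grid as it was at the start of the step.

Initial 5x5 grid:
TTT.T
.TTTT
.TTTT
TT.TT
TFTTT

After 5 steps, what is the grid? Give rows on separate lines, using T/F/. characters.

Step 1: 3 trees catch fire, 1 burn out
  TTT.T
  .TTTT
  .TTTT
  TF.TT
  F.FTT
Step 2: 3 trees catch fire, 3 burn out
  TTT.T
  .TTTT
  .FTTT
  F..TT
  ...FT
Step 3: 4 trees catch fire, 3 burn out
  TTT.T
  .FTTT
  ..FTT
  ...FT
  ....F
Step 4: 4 trees catch fire, 4 burn out
  TFT.T
  ..FTT
  ...FT
  ....F
  .....
Step 5: 4 trees catch fire, 4 burn out
  F.F.T
  ...FT
  ....F
  .....
  .....

F.F.T
...FT
....F
.....
.....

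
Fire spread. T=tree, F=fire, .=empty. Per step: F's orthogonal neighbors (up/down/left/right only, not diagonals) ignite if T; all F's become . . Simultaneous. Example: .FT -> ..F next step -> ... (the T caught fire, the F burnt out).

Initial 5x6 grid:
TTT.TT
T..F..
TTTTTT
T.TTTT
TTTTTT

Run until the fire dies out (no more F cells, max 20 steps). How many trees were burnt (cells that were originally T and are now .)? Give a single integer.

Answer: 21

Derivation:
Step 1: +1 fires, +1 burnt (F count now 1)
Step 2: +3 fires, +1 burnt (F count now 3)
Step 3: +5 fires, +3 burnt (F count now 5)
Step 4: +4 fires, +5 burnt (F count now 4)
Step 5: +4 fires, +4 burnt (F count now 4)
Step 6: +2 fires, +4 burnt (F count now 2)
Step 7: +1 fires, +2 burnt (F count now 1)
Step 8: +1 fires, +1 burnt (F count now 1)
Step 9: +0 fires, +1 burnt (F count now 0)
Fire out after step 9
Initially T: 23, now '.': 28
Total burnt (originally-T cells now '.'): 21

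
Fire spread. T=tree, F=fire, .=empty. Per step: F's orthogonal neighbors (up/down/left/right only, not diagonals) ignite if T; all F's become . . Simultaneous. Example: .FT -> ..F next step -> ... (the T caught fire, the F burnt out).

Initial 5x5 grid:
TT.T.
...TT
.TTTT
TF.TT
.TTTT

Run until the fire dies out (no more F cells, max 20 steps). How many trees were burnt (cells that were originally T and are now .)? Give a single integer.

Answer: 14

Derivation:
Step 1: +3 fires, +1 burnt (F count now 3)
Step 2: +2 fires, +3 burnt (F count now 2)
Step 3: +2 fires, +2 burnt (F count now 2)
Step 4: +4 fires, +2 burnt (F count now 4)
Step 5: +3 fires, +4 burnt (F count now 3)
Step 6: +0 fires, +3 burnt (F count now 0)
Fire out after step 6
Initially T: 16, now '.': 23
Total burnt (originally-T cells now '.'): 14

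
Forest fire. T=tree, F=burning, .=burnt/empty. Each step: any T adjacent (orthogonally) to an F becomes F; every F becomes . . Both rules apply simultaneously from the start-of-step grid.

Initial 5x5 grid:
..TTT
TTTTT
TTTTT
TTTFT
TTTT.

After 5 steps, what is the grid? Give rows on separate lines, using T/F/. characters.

Step 1: 4 trees catch fire, 1 burn out
  ..TTT
  TTTTT
  TTTFT
  TTF.F
  TTTF.
Step 2: 5 trees catch fire, 4 burn out
  ..TTT
  TTTFT
  TTF.F
  TF...
  TTF..
Step 3: 6 trees catch fire, 5 burn out
  ..TFT
  TTF.F
  TF...
  F....
  TF...
Step 4: 5 trees catch fire, 6 burn out
  ..F.F
  TF...
  F....
  .....
  F....
Step 5: 1 trees catch fire, 5 burn out
  .....
  F....
  .....
  .....
  .....

.....
F....
.....
.....
.....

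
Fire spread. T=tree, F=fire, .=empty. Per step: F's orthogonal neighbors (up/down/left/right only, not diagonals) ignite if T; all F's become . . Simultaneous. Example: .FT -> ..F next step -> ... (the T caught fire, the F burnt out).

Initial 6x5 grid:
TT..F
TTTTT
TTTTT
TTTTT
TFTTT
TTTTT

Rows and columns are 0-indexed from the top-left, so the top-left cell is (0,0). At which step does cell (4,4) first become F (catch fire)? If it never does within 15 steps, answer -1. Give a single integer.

Step 1: cell (4,4)='T' (+5 fires, +2 burnt)
Step 2: cell (4,4)='T' (+8 fires, +5 burnt)
Step 3: cell (4,4)='F' (+9 fires, +8 burnt)
  -> target ignites at step 3
Step 4: cell (4,4)='.' (+3 fires, +9 burnt)
Step 5: cell (4,4)='.' (+1 fires, +3 burnt)
Step 6: cell (4,4)='.' (+0 fires, +1 burnt)
  fire out at step 6

3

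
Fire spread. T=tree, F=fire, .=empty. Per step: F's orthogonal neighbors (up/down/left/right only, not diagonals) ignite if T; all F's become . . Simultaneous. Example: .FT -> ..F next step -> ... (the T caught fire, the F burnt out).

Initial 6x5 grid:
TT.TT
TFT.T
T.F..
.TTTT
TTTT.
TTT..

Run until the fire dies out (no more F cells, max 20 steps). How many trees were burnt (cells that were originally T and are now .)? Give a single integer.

Step 1: +4 fires, +2 burnt (F count now 4)
Step 2: +5 fires, +4 burnt (F count now 5)
Step 3: +4 fires, +5 burnt (F count now 4)
Step 4: +2 fires, +4 burnt (F count now 2)
Step 5: +1 fires, +2 burnt (F count now 1)
Step 6: +0 fires, +1 burnt (F count now 0)
Fire out after step 6
Initially T: 19, now '.': 27
Total burnt (originally-T cells now '.'): 16

Answer: 16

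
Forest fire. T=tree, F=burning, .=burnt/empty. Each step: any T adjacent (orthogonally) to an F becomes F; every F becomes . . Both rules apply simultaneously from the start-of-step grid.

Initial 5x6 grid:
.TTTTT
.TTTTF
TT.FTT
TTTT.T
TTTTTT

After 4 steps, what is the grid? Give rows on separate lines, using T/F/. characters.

Step 1: 6 trees catch fire, 2 burn out
  .TTTTF
  .TTFF.
  TT..FF
  TTTF.T
  TTTTTT
Step 2: 6 trees catch fire, 6 burn out
  .TTFF.
  .TF...
  TT....
  TTF..F
  TTTFTT
Step 3: 6 trees catch fire, 6 burn out
  .TF...
  .F....
  TT....
  TF....
  TTF.FF
Step 4: 4 trees catch fire, 6 burn out
  .F....
  ......
  TF....
  F.....
  TF....

.F....
......
TF....
F.....
TF....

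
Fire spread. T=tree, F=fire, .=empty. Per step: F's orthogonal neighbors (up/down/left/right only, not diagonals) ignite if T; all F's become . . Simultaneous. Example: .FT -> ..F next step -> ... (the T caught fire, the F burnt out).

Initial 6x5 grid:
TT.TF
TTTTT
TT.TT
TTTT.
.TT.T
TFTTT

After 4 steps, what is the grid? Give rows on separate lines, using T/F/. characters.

Step 1: 5 trees catch fire, 2 burn out
  TT.F.
  TTTTF
  TT.TT
  TTTT.
  .FT.T
  F.FTT
Step 2: 5 trees catch fire, 5 burn out
  TT...
  TTTF.
  TT.TF
  TFTT.
  ..F.T
  ...FT
Step 3: 6 trees catch fire, 5 burn out
  TT...
  TTF..
  TF.F.
  F.FT.
  ....T
  ....F
Step 4: 4 trees catch fire, 6 burn out
  TT...
  TF...
  F....
  ...F.
  ....F
  .....

TT...
TF...
F....
...F.
....F
.....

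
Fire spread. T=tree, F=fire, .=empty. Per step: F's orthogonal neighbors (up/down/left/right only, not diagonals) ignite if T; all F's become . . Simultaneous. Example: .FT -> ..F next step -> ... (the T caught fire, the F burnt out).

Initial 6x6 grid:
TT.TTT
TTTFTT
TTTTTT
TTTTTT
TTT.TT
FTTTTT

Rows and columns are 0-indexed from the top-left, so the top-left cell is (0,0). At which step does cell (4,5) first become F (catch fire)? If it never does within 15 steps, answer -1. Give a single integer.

Step 1: cell (4,5)='T' (+6 fires, +2 burnt)
Step 2: cell (4,5)='T' (+9 fires, +6 burnt)
Step 3: cell (4,5)='T' (+11 fires, +9 burnt)
Step 4: cell (4,5)='T' (+4 fires, +11 burnt)
Step 5: cell (4,5)='F' (+2 fires, +4 burnt)
  -> target ignites at step 5
Step 6: cell (4,5)='.' (+0 fires, +2 burnt)
  fire out at step 6

5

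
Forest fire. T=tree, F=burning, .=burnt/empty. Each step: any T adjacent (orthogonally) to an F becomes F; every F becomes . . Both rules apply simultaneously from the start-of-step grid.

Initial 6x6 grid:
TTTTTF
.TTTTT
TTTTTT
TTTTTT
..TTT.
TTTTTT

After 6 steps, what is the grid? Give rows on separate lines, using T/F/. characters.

Step 1: 2 trees catch fire, 1 burn out
  TTTTF.
  .TTTTF
  TTTTTT
  TTTTTT
  ..TTT.
  TTTTTT
Step 2: 3 trees catch fire, 2 burn out
  TTTF..
  .TTTF.
  TTTTTF
  TTTTTT
  ..TTT.
  TTTTTT
Step 3: 4 trees catch fire, 3 burn out
  TTF...
  .TTF..
  TTTTF.
  TTTTTF
  ..TTT.
  TTTTTT
Step 4: 4 trees catch fire, 4 burn out
  TF....
  .TF...
  TTTF..
  TTTTF.
  ..TTT.
  TTTTTT
Step 5: 5 trees catch fire, 4 burn out
  F.....
  .F....
  TTF...
  TTTF..
  ..TTF.
  TTTTTT
Step 6: 4 trees catch fire, 5 burn out
  ......
  ......
  TF....
  TTF...
  ..TF..
  TTTTFT

......
......
TF....
TTF...
..TF..
TTTTFT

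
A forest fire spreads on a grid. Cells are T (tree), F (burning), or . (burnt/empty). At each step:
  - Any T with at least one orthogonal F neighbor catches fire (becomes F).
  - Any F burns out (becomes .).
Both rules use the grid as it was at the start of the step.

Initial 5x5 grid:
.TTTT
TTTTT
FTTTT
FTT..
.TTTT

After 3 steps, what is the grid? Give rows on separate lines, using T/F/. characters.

Step 1: 3 trees catch fire, 2 burn out
  .TTTT
  FTTTT
  .FTTT
  .FT..
  .TTTT
Step 2: 4 trees catch fire, 3 burn out
  .TTTT
  .FTTT
  ..FTT
  ..F..
  .FTTT
Step 3: 4 trees catch fire, 4 burn out
  .FTTT
  ..FTT
  ...FT
  .....
  ..FTT

.FTTT
..FTT
...FT
.....
..FTT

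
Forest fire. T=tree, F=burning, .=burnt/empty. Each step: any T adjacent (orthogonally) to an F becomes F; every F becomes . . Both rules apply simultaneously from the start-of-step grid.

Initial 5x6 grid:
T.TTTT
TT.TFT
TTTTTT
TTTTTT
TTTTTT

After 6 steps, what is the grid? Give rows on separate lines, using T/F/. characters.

Step 1: 4 trees catch fire, 1 burn out
  T.TTFT
  TT.F.F
  TTTTFT
  TTTTTT
  TTTTTT
Step 2: 5 trees catch fire, 4 burn out
  T.TF.F
  TT....
  TTTF.F
  TTTTFT
  TTTTTT
Step 3: 5 trees catch fire, 5 burn out
  T.F...
  TT....
  TTF...
  TTTF.F
  TTTTFT
Step 4: 4 trees catch fire, 5 burn out
  T.....
  TT....
  TF....
  TTF...
  TTTF.F
Step 5: 4 trees catch fire, 4 burn out
  T.....
  TF....
  F.....
  TF....
  TTF...
Step 6: 3 trees catch fire, 4 burn out
  T.....
  F.....
  ......
  F.....
  TF....

T.....
F.....
......
F.....
TF....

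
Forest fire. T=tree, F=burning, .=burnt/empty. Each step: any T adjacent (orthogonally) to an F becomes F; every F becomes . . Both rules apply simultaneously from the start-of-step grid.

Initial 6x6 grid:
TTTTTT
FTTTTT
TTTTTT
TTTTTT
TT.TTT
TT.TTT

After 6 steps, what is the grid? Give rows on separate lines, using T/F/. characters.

Step 1: 3 trees catch fire, 1 burn out
  FTTTTT
  .FTTTT
  FTTTTT
  TTTTTT
  TT.TTT
  TT.TTT
Step 2: 4 trees catch fire, 3 burn out
  .FTTTT
  ..FTTT
  .FTTTT
  FTTTTT
  TT.TTT
  TT.TTT
Step 3: 5 trees catch fire, 4 burn out
  ..FTTT
  ...FTT
  ..FTTT
  .FTTTT
  FT.TTT
  TT.TTT
Step 4: 6 trees catch fire, 5 burn out
  ...FTT
  ....FT
  ...FTT
  ..FTTT
  .F.TTT
  FT.TTT
Step 5: 5 trees catch fire, 6 burn out
  ....FT
  .....F
  ....FT
  ...FTT
  ...TTT
  .F.TTT
Step 6: 4 trees catch fire, 5 burn out
  .....F
  ......
  .....F
  ....FT
  ...FTT
  ...TTT

.....F
......
.....F
....FT
...FTT
...TTT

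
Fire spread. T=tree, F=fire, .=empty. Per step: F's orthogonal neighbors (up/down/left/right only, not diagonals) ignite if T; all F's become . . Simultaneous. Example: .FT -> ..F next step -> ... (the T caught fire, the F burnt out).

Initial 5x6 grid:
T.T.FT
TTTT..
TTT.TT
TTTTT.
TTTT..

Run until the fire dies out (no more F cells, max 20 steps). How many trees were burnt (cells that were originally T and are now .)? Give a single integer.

Step 1: +1 fires, +1 burnt (F count now 1)
Step 2: +0 fires, +1 burnt (F count now 0)
Fire out after step 2
Initially T: 21, now '.': 10
Total burnt (originally-T cells now '.'): 1

Answer: 1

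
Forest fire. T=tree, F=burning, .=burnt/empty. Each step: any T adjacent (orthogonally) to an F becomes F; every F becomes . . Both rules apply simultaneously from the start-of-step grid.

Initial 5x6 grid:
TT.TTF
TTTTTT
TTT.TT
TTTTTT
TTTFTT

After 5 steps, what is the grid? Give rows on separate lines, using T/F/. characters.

Step 1: 5 trees catch fire, 2 burn out
  TT.TF.
  TTTTTF
  TTT.TT
  TTTFTT
  TTF.FT
Step 2: 7 trees catch fire, 5 burn out
  TT.F..
  TTTTF.
  TTT.TF
  TTF.FT
  TF...F
Step 3: 6 trees catch fire, 7 burn out
  TT....
  TTTF..
  TTF.F.
  TF...F
  F.....
Step 4: 3 trees catch fire, 6 burn out
  TT....
  TTF...
  TF....
  F.....
  ......
Step 5: 2 trees catch fire, 3 burn out
  TT....
  TF....
  F.....
  ......
  ......

TT....
TF....
F.....
......
......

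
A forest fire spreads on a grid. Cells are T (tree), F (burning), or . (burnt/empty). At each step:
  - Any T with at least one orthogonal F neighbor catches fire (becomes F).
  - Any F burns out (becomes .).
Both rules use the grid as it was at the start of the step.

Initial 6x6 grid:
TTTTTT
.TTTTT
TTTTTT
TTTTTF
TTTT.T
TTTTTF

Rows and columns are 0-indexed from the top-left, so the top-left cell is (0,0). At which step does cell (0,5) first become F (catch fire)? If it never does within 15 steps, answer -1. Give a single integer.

Step 1: cell (0,5)='T' (+4 fires, +2 burnt)
Step 2: cell (0,5)='T' (+4 fires, +4 burnt)
Step 3: cell (0,5)='F' (+6 fires, +4 burnt)
  -> target ignites at step 3
Step 4: cell (0,5)='.' (+6 fires, +6 burnt)
Step 5: cell (0,5)='.' (+6 fires, +6 burnt)
Step 6: cell (0,5)='.' (+4 fires, +6 burnt)
Step 7: cell (0,5)='.' (+1 fires, +4 burnt)
Step 8: cell (0,5)='.' (+1 fires, +1 burnt)
Step 9: cell (0,5)='.' (+0 fires, +1 burnt)
  fire out at step 9

3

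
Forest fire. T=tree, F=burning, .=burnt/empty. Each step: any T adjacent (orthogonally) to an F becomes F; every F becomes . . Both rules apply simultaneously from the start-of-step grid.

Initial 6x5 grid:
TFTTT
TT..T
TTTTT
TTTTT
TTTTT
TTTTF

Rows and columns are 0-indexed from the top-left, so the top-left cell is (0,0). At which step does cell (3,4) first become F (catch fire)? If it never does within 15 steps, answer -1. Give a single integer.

Step 1: cell (3,4)='T' (+5 fires, +2 burnt)
Step 2: cell (3,4)='F' (+6 fires, +5 burnt)
  -> target ignites at step 2
Step 3: cell (3,4)='.' (+8 fires, +6 burnt)
Step 4: cell (3,4)='.' (+6 fires, +8 burnt)
Step 5: cell (3,4)='.' (+1 fires, +6 burnt)
Step 6: cell (3,4)='.' (+0 fires, +1 burnt)
  fire out at step 6

2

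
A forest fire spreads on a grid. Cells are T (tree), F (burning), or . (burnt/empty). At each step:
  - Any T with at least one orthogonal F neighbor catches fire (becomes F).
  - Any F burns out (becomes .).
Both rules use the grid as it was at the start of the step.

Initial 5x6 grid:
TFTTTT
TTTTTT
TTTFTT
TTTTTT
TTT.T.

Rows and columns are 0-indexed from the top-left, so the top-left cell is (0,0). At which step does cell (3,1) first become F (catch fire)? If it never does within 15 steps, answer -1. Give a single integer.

Step 1: cell (3,1)='T' (+7 fires, +2 burnt)
Step 2: cell (3,1)='T' (+8 fires, +7 burnt)
Step 3: cell (3,1)='F' (+7 fires, +8 burnt)
  -> target ignites at step 3
Step 4: cell (3,1)='.' (+3 fires, +7 burnt)
Step 5: cell (3,1)='.' (+1 fires, +3 burnt)
Step 6: cell (3,1)='.' (+0 fires, +1 burnt)
  fire out at step 6

3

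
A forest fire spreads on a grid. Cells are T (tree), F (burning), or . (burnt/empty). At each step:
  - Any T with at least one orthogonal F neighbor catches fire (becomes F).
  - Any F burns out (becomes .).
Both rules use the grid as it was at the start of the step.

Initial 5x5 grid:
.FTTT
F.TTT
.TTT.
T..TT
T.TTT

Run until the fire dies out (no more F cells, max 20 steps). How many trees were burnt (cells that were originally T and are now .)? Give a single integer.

Step 1: +1 fires, +2 burnt (F count now 1)
Step 2: +2 fires, +1 burnt (F count now 2)
Step 3: +3 fires, +2 burnt (F count now 3)
Step 4: +3 fires, +3 burnt (F count now 3)
Step 5: +1 fires, +3 burnt (F count now 1)
Step 6: +2 fires, +1 burnt (F count now 2)
Step 7: +2 fires, +2 burnt (F count now 2)
Step 8: +0 fires, +2 burnt (F count now 0)
Fire out after step 8
Initially T: 16, now '.': 23
Total burnt (originally-T cells now '.'): 14

Answer: 14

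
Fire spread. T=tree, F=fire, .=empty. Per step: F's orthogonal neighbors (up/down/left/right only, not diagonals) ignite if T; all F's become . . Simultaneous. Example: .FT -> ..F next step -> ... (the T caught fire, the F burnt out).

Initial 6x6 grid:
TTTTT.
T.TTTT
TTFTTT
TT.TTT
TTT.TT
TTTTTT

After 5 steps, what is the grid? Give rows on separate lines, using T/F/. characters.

Step 1: 3 trees catch fire, 1 burn out
  TTTTT.
  T.FTTT
  TF.FTT
  TT.TTT
  TTT.TT
  TTTTTT
Step 2: 6 trees catch fire, 3 burn out
  TTFTT.
  T..FTT
  F...FT
  TF.FTT
  TTT.TT
  TTTTTT
Step 3: 8 trees catch fire, 6 burn out
  TF.FT.
  F...FT
  .....F
  F...FT
  TFT.TT
  TTTTTT
Step 4: 8 trees catch fire, 8 burn out
  F...F.
  .....F
  ......
  .....F
  F.F.FT
  TFTTTT
Step 5: 4 trees catch fire, 8 burn out
  ......
  ......
  ......
  ......
  .....F
  F.FTFT

......
......
......
......
.....F
F.FTFT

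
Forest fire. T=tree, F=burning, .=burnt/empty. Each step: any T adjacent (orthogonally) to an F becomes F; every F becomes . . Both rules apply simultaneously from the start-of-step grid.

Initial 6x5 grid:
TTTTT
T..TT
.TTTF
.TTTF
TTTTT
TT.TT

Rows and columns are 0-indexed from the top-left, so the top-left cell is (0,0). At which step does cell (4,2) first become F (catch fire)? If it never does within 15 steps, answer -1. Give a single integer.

Step 1: cell (4,2)='T' (+4 fires, +2 burnt)
Step 2: cell (4,2)='T' (+6 fires, +4 burnt)
Step 3: cell (4,2)='F' (+5 fires, +6 burnt)
  -> target ignites at step 3
Step 4: cell (4,2)='.' (+2 fires, +5 burnt)
Step 5: cell (4,2)='.' (+3 fires, +2 burnt)
Step 6: cell (4,2)='.' (+2 fires, +3 burnt)
Step 7: cell (4,2)='.' (+1 fires, +2 burnt)
Step 8: cell (4,2)='.' (+0 fires, +1 burnt)
  fire out at step 8

3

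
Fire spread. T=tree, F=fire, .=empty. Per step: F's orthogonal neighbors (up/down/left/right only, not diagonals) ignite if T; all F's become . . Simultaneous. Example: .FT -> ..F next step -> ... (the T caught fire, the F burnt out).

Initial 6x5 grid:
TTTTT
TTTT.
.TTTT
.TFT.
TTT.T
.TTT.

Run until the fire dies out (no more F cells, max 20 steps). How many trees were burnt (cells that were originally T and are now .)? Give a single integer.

Step 1: +4 fires, +1 burnt (F count now 4)
Step 2: +5 fires, +4 burnt (F count now 5)
Step 3: +7 fires, +5 burnt (F count now 7)
Step 4: +3 fires, +7 burnt (F count now 3)
Step 5: +2 fires, +3 burnt (F count now 2)
Step 6: +0 fires, +2 burnt (F count now 0)
Fire out after step 6
Initially T: 22, now '.': 29
Total burnt (originally-T cells now '.'): 21

Answer: 21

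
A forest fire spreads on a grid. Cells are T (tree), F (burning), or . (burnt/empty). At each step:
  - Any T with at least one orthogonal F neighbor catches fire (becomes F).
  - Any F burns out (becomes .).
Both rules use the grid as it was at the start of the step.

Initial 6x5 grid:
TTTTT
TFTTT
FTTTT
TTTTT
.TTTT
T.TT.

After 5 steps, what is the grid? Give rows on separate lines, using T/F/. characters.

Step 1: 5 trees catch fire, 2 burn out
  TFTTT
  F.FTT
  .FTTT
  FTTTT
  .TTTT
  T.TT.
Step 2: 5 trees catch fire, 5 burn out
  F.FTT
  ...FT
  ..FTT
  .FTTT
  .TTTT
  T.TT.
Step 3: 5 trees catch fire, 5 burn out
  ...FT
  ....F
  ...FT
  ..FTT
  .FTTT
  T.TT.
Step 4: 4 trees catch fire, 5 burn out
  ....F
  .....
  ....F
  ...FT
  ..FTT
  T.TT.
Step 5: 3 trees catch fire, 4 burn out
  .....
  .....
  .....
  ....F
  ...FT
  T.FT.

.....
.....
.....
....F
...FT
T.FT.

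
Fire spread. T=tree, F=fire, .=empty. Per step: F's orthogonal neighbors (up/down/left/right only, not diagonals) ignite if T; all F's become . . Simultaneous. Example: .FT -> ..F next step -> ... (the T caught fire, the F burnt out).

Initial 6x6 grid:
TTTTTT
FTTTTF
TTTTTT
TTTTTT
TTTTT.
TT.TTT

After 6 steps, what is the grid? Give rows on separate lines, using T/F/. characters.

Step 1: 6 trees catch fire, 2 burn out
  FTTTTF
  .FTTF.
  FTTTTF
  TTTTTT
  TTTTT.
  TT.TTT
Step 2: 8 trees catch fire, 6 burn out
  .FTTF.
  ..FF..
  .FTTF.
  FTTTTF
  TTTTT.
  TT.TTT
Step 3: 7 trees catch fire, 8 burn out
  ..FF..
  ......
  ..FF..
  .FTTF.
  FTTTT.
  TT.TTT
Step 4: 5 trees catch fire, 7 burn out
  ......
  ......
  ......
  ..FF..
  .FTTF.
  FT.TTT
Step 5: 4 trees catch fire, 5 burn out
  ......
  ......
  ......
  ......
  ..FF..
  .F.TFT
Step 6: 2 trees catch fire, 4 burn out
  ......
  ......
  ......
  ......
  ......
  ...F.F

......
......
......
......
......
...F.F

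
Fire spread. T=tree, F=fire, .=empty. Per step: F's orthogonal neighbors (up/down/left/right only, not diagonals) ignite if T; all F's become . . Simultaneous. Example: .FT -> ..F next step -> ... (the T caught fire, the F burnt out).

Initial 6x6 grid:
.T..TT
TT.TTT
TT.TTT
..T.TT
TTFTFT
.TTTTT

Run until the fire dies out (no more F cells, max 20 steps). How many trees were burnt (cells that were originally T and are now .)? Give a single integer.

Answer: 20

Derivation:
Step 1: +7 fires, +2 burnt (F count now 7)
Step 2: +6 fires, +7 burnt (F count now 6)
Step 3: +3 fires, +6 burnt (F count now 3)
Step 4: +3 fires, +3 burnt (F count now 3)
Step 5: +1 fires, +3 burnt (F count now 1)
Step 6: +0 fires, +1 burnt (F count now 0)
Fire out after step 6
Initially T: 25, now '.': 31
Total burnt (originally-T cells now '.'): 20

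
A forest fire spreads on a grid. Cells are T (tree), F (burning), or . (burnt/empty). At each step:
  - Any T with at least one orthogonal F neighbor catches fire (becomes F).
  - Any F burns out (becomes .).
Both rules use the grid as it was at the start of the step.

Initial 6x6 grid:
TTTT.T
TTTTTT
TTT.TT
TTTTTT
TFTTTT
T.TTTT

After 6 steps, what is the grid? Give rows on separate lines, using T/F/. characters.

Step 1: 3 trees catch fire, 1 burn out
  TTTT.T
  TTTTTT
  TTT.TT
  TFTTTT
  F.FTTT
  T.TTTT
Step 2: 6 trees catch fire, 3 burn out
  TTTT.T
  TTTTTT
  TFT.TT
  F.FTTT
  ...FTT
  F.FTTT
Step 3: 6 trees catch fire, 6 burn out
  TTTT.T
  TFTTTT
  F.F.TT
  ...FTT
  ....FT
  ...FTT
Step 4: 6 trees catch fire, 6 burn out
  TFTT.T
  F.FTTT
  ....TT
  ....FT
  .....F
  ....FT
Step 5: 6 trees catch fire, 6 burn out
  F.FT.T
  ...FTT
  ....FT
  .....F
  ......
  .....F
Step 6: 3 trees catch fire, 6 burn out
  ...F.T
  ....FT
  .....F
  ......
  ......
  ......

...F.T
....FT
.....F
......
......
......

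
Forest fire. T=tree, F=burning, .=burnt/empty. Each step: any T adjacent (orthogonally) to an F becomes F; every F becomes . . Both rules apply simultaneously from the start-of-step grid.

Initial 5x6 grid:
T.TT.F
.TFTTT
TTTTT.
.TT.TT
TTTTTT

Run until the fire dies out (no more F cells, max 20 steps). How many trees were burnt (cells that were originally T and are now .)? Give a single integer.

Step 1: +5 fires, +2 burnt (F count now 5)
Step 2: +5 fires, +5 burnt (F count now 5)
Step 3: +4 fires, +5 burnt (F count now 4)
Step 4: +3 fires, +4 burnt (F count now 3)
Step 5: +3 fires, +3 burnt (F count now 3)
Step 6: +1 fires, +3 burnt (F count now 1)
Step 7: +0 fires, +1 burnt (F count now 0)
Fire out after step 7
Initially T: 22, now '.': 29
Total burnt (originally-T cells now '.'): 21

Answer: 21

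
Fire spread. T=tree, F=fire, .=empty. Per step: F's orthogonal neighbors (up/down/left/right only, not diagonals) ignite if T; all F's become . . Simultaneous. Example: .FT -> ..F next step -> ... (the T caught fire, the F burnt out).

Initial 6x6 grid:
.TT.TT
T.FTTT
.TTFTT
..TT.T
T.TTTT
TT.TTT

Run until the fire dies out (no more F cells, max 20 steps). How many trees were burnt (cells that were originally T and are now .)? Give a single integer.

Answer: 21

Derivation:
Step 1: +5 fires, +2 burnt (F count now 5)
Step 2: +6 fires, +5 burnt (F count now 6)
Step 3: +6 fires, +6 burnt (F count now 6)
Step 4: +3 fires, +6 burnt (F count now 3)
Step 5: +1 fires, +3 burnt (F count now 1)
Step 6: +0 fires, +1 burnt (F count now 0)
Fire out after step 6
Initially T: 25, now '.': 32
Total burnt (originally-T cells now '.'): 21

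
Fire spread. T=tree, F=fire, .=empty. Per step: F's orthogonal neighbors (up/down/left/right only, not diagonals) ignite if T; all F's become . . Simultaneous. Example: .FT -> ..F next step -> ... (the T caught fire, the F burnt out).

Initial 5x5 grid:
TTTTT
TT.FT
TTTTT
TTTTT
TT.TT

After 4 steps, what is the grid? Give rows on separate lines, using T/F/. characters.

Step 1: 3 trees catch fire, 1 burn out
  TTTFT
  TT..F
  TTTFT
  TTTTT
  TT.TT
Step 2: 5 trees catch fire, 3 burn out
  TTF.F
  TT...
  TTF.F
  TTTFT
  TT.TT
Step 3: 5 trees catch fire, 5 burn out
  TF...
  TT...
  TF...
  TTF.F
  TT.FT
Step 4: 5 trees catch fire, 5 burn out
  F....
  TF...
  F....
  TF...
  TT..F

F....
TF...
F....
TF...
TT..F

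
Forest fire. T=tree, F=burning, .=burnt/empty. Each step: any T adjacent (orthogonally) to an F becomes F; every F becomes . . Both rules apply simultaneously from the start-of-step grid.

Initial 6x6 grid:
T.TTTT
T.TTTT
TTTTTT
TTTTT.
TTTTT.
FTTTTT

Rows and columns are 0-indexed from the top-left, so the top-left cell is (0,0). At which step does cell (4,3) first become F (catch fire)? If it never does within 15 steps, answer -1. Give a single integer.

Step 1: cell (4,3)='T' (+2 fires, +1 burnt)
Step 2: cell (4,3)='T' (+3 fires, +2 burnt)
Step 3: cell (4,3)='T' (+4 fires, +3 burnt)
Step 4: cell (4,3)='F' (+5 fires, +4 burnt)
  -> target ignites at step 4
Step 5: cell (4,3)='.' (+5 fires, +5 burnt)
Step 6: cell (4,3)='.' (+3 fires, +5 burnt)
Step 7: cell (4,3)='.' (+3 fires, +3 burnt)
Step 8: cell (4,3)='.' (+3 fires, +3 burnt)
Step 9: cell (4,3)='.' (+2 fires, +3 burnt)
Step 10: cell (4,3)='.' (+1 fires, +2 burnt)
Step 11: cell (4,3)='.' (+0 fires, +1 burnt)
  fire out at step 11

4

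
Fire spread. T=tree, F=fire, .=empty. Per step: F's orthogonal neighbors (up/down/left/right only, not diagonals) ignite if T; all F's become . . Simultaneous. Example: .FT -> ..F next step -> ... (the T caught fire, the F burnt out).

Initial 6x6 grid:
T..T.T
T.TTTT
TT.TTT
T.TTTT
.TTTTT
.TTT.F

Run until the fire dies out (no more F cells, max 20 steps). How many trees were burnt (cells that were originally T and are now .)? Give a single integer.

Step 1: +1 fires, +1 burnt (F count now 1)
Step 2: +2 fires, +1 burnt (F count now 2)
Step 3: +3 fires, +2 burnt (F count now 3)
Step 4: +5 fires, +3 burnt (F count now 5)
Step 5: +6 fires, +5 burnt (F count now 6)
Step 6: +2 fires, +6 burnt (F count now 2)
Step 7: +2 fires, +2 burnt (F count now 2)
Step 8: +0 fires, +2 burnt (F count now 0)
Fire out after step 8
Initially T: 26, now '.': 31
Total burnt (originally-T cells now '.'): 21

Answer: 21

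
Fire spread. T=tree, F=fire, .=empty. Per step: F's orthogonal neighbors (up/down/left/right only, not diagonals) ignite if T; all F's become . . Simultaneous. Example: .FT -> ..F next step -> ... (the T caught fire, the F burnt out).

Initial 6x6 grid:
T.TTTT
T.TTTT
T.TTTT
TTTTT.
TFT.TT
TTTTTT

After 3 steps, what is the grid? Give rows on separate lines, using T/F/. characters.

Step 1: 4 trees catch fire, 1 burn out
  T.TTTT
  T.TTTT
  T.TTTT
  TFTTT.
  F.F.TT
  TFTTTT
Step 2: 4 trees catch fire, 4 burn out
  T.TTTT
  T.TTTT
  T.TTTT
  F.FTT.
  ....TT
  F.FTTT
Step 3: 4 trees catch fire, 4 burn out
  T.TTTT
  T.TTTT
  F.FTTT
  ...FT.
  ....TT
  ...FTT

T.TTTT
T.TTTT
F.FTTT
...FT.
....TT
...FTT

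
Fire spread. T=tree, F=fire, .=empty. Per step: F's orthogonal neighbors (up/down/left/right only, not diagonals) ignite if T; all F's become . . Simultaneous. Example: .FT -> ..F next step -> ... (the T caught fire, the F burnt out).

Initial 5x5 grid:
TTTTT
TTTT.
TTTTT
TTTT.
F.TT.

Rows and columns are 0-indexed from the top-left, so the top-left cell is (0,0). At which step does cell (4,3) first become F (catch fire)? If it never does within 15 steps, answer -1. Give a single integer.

Step 1: cell (4,3)='T' (+1 fires, +1 burnt)
Step 2: cell (4,3)='T' (+2 fires, +1 burnt)
Step 3: cell (4,3)='T' (+3 fires, +2 burnt)
Step 4: cell (4,3)='T' (+5 fires, +3 burnt)
Step 5: cell (4,3)='F' (+4 fires, +5 burnt)
  -> target ignites at step 5
Step 6: cell (4,3)='.' (+3 fires, +4 burnt)
Step 7: cell (4,3)='.' (+1 fires, +3 burnt)
Step 8: cell (4,3)='.' (+1 fires, +1 burnt)
Step 9: cell (4,3)='.' (+0 fires, +1 burnt)
  fire out at step 9

5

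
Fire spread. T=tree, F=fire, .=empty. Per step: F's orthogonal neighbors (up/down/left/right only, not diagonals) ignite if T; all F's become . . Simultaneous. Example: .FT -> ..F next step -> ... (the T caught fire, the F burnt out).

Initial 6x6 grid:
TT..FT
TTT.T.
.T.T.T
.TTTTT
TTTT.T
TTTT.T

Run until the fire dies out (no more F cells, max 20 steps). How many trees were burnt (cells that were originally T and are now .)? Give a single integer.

Answer: 2

Derivation:
Step 1: +2 fires, +1 burnt (F count now 2)
Step 2: +0 fires, +2 burnt (F count now 0)
Fire out after step 2
Initially T: 25, now '.': 13
Total burnt (originally-T cells now '.'): 2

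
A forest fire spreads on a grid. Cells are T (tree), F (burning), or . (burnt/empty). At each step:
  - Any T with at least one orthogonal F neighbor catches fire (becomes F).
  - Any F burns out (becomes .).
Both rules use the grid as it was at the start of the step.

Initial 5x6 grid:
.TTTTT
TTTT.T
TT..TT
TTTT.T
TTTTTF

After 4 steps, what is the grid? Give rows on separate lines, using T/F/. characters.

Step 1: 2 trees catch fire, 1 burn out
  .TTTTT
  TTTT.T
  TT..TT
  TTTT.F
  TTTTF.
Step 2: 2 trees catch fire, 2 burn out
  .TTTTT
  TTTT.T
  TT..TF
  TTTT..
  TTTF..
Step 3: 4 trees catch fire, 2 burn out
  .TTTTT
  TTTT.F
  TT..F.
  TTTF..
  TTF...
Step 4: 3 trees catch fire, 4 burn out
  .TTTTF
  TTTT..
  TT....
  TTF...
  TF....

.TTTTF
TTTT..
TT....
TTF...
TF....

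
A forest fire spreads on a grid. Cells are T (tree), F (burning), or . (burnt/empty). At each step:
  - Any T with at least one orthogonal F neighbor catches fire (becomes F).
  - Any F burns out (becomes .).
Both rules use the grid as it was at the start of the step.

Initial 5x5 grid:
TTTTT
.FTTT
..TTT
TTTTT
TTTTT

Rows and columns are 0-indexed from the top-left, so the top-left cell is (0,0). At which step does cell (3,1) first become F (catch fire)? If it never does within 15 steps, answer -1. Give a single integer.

Step 1: cell (3,1)='T' (+2 fires, +1 burnt)
Step 2: cell (3,1)='T' (+4 fires, +2 burnt)
Step 3: cell (3,1)='T' (+4 fires, +4 burnt)
Step 4: cell (3,1)='F' (+5 fires, +4 burnt)
  -> target ignites at step 4
Step 5: cell (3,1)='.' (+4 fires, +5 burnt)
Step 6: cell (3,1)='.' (+2 fires, +4 burnt)
Step 7: cell (3,1)='.' (+0 fires, +2 burnt)
  fire out at step 7

4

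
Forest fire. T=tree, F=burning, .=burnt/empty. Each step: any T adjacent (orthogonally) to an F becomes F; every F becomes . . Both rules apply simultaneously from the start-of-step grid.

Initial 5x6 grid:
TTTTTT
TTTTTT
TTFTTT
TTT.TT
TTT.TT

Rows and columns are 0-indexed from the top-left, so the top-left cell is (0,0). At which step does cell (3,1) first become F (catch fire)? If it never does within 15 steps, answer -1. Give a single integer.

Step 1: cell (3,1)='T' (+4 fires, +1 burnt)
Step 2: cell (3,1)='F' (+7 fires, +4 burnt)
  -> target ignites at step 2
Step 3: cell (3,1)='.' (+8 fires, +7 burnt)
Step 4: cell (3,1)='.' (+6 fires, +8 burnt)
Step 5: cell (3,1)='.' (+2 fires, +6 burnt)
Step 6: cell (3,1)='.' (+0 fires, +2 burnt)
  fire out at step 6

2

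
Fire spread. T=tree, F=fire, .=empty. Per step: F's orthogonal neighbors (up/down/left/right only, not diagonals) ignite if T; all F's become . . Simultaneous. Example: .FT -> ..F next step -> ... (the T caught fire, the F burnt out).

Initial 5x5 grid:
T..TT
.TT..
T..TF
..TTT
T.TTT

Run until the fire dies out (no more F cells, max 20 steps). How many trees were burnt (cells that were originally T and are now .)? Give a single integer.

Answer: 7

Derivation:
Step 1: +2 fires, +1 burnt (F count now 2)
Step 2: +2 fires, +2 burnt (F count now 2)
Step 3: +2 fires, +2 burnt (F count now 2)
Step 4: +1 fires, +2 burnt (F count now 1)
Step 5: +0 fires, +1 burnt (F count now 0)
Fire out after step 5
Initially T: 14, now '.': 18
Total burnt (originally-T cells now '.'): 7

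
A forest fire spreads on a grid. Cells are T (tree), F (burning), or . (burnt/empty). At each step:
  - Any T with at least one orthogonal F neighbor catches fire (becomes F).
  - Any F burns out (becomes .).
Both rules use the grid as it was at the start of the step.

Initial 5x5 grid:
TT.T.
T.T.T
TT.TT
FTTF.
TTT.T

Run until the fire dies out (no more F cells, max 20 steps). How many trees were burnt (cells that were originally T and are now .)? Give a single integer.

Answer: 13

Derivation:
Step 1: +5 fires, +2 burnt (F count now 5)
Step 2: +5 fires, +5 burnt (F count now 5)
Step 3: +2 fires, +5 burnt (F count now 2)
Step 4: +1 fires, +2 burnt (F count now 1)
Step 5: +0 fires, +1 burnt (F count now 0)
Fire out after step 5
Initially T: 16, now '.': 22
Total burnt (originally-T cells now '.'): 13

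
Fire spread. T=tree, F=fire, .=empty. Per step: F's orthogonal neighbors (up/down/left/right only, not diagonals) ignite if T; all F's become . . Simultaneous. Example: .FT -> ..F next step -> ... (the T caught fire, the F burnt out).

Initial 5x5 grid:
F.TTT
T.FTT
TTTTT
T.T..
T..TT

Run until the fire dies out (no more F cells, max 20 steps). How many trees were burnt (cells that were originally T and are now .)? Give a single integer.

Step 1: +4 fires, +2 burnt (F count now 4)
Step 2: +6 fires, +4 burnt (F count now 6)
Step 3: +3 fires, +6 burnt (F count now 3)
Step 4: +1 fires, +3 burnt (F count now 1)
Step 5: +0 fires, +1 burnt (F count now 0)
Fire out after step 5
Initially T: 16, now '.': 23
Total burnt (originally-T cells now '.'): 14

Answer: 14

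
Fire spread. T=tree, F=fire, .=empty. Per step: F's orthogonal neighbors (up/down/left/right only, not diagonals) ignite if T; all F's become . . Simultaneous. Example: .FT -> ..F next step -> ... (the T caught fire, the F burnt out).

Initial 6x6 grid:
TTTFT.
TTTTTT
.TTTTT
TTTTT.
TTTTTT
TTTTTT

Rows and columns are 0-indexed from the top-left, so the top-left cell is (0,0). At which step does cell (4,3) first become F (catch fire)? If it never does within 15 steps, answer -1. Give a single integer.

Step 1: cell (4,3)='T' (+3 fires, +1 burnt)
Step 2: cell (4,3)='T' (+4 fires, +3 burnt)
Step 3: cell (4,3)='T' (+6 fires, +4 burnt)
Step 4: cell (4,3)='F' (+6 fires, +6 burnt)
  -> target ignites at step 4
Step 5: cell (4,3)='.' (+4 fires, +6 burnt)
Step 6: cell (4,3)='.' (+5 fires, +4 burnt)
Step 7: cell (4,3)='.' (+3 fires, +5 burnt)
Step 8: cell (4,3)='.' (+1 fires, +3 burnt)
Step 9: cell (4,3)='.' (+0 fires, +1 burnt)
  fire out at step 9

4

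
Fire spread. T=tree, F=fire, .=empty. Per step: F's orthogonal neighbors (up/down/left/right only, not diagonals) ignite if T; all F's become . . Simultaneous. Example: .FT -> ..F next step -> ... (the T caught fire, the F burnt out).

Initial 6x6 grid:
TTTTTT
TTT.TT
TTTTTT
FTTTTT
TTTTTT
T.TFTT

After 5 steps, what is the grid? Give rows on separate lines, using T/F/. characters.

Step 1: 6 trees catch fire, 2 burn out
  TTTTTT
  TTT.TT
  FTTTTT
  .FTTTT
  FTTFTT
  T.F.FT
Step 2: 9 trees catch fire, 6 burn out
  TTTTTT
  FTT.TT
  .FTTTT
  ..FFTT
  .FF.FT
  F....F
Step 3: 6 trees catch fire, 9 burn out
  FTTTTT
  .FT.TT
  ..FFTT
  ....FT
  .....F
  ......
Step 4: 4 trees catch fire, 6 burn out
  .FTTTT
  ..F.TT
  ....FT
  .....F
  ......
  ......
Step 5: 3 trees catch fire, 4 burn out
  ..FTTT
  ....FT
  .....F
  ......
  ......
  ......

..FTTT
....FT
.....F
......
......
......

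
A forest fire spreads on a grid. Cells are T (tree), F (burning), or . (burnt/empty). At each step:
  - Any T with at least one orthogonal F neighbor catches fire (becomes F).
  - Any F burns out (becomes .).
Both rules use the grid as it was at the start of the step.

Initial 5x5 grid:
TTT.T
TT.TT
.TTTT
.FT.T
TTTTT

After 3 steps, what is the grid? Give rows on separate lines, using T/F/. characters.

Step 1: 3 trees catch fire, 1 burn out
  TTT.T
  TT.TT
  .FTTT
  ..F.T
  TFTTT
Step 2: 4 trees catch fire, 3 burn out
  TTT.T
  TF.TT
  ..FTT
  ....T
  F.FTT
Step 3: 4 trees catch fire, 4 burn out
  TFT.T
  F..TT
  ...FT
  ....T
  ...FT

TFT.T
F..TT
...FT
....T
...FT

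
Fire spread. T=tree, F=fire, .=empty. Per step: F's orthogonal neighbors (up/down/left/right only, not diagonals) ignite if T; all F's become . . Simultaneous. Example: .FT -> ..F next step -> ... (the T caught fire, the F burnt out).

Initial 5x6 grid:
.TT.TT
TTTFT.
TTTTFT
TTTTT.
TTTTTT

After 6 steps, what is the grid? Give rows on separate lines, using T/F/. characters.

Step 1: 5 trees catch fire, 2 burn out
  .TT.TT
  TTF.F.
  TTTF.F
  TTTTF.
  TTTTTT
Step 2: 6 trees catch fire, 5 burn out
  .TF.FT
  TF....
  TTF...
  TTTF..
  TTTTFT
Step 3: 7 trees catch fire, 6 burn out
  .F...F
  F.....
  TF....
  TTF...
  TTTF.F
Step 4: 3 trees catch fire, 7 burn out
  ......
  ......
  F.....
  TF....
  TTF...
Step 5: 2 trees catch fire, 3 burn out
  ......
  ......
  ......
  F.....
  TF....
Step 6: 1 trees catch fire, 2 burn out
  ......
  ......
  ......
  ......
  F.....

......
......
......
......
F.....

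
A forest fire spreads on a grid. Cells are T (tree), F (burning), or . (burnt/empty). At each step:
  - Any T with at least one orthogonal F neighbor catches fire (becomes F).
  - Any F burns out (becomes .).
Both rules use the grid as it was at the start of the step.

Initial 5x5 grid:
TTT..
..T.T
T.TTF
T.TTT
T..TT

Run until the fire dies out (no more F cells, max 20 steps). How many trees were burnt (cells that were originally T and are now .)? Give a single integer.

Step 1: +3 fires, +1 burnt (F count now 3)
Step 2: +3 fires, +3 burnt (F count now 3)
Step 3: +3 fires, +3 burnt (F count now 3)
Step 4: +1 fires, +3 burnt (F count now 1)
Step 5: +1 fires, +1 burnt (F count now 1)
Step 6: +1 fires, +1 burnt (F count now 1)
Step 7: +0 fires, +1 burnt (F count now 0)
Fire out after step 7
Initially T: 15, now '.': 22
Total burnt (originally-T cells now '.'): 12

Answer: 12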